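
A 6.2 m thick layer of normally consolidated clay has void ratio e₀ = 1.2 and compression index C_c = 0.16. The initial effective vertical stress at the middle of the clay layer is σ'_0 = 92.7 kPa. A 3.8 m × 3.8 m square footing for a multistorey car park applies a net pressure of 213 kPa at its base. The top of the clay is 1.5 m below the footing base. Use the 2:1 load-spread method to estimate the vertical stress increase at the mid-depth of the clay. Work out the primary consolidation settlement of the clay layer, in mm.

S_c ≈ 75.5 mm

Mid-depth of clay below the footing base: z = 1.5 + 6.2/2 = 4.6 m.
Stress increase at mid-clay by the 2:1 spreading method:
Δσ = qBL/((B+z)(L+z)) = 213×3.8×3.8/((3.8+4.6)(3.8+4.6)) = 43.59 kPa
Final effective stress: σ'_f = σ'_0 + Δσ = 92.7 + 43.59 = 136.29 kPa.
Normally consolidated clay, so the full stress increment lies on the virgin compression line:
S_c = C_c·H/(1+e₀)·log₁₀(σ'_f/σ'_0) = 0.16×6.2/(1+1.2)×log₁₀(136.29/92.7)
    = 0.45091 × 0.16738 = 0.07547 m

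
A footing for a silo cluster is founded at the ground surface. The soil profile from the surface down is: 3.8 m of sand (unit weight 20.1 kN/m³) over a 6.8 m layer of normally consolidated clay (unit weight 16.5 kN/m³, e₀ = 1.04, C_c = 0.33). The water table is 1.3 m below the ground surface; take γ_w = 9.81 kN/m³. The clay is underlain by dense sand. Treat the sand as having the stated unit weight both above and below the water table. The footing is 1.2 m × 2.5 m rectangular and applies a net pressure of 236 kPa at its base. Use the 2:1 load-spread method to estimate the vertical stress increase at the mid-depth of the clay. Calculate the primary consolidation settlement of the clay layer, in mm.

S_c ≈ 52.6 mm

Mid-depth of clay below the ground surface: z = 3.8 + 6.8/2 = 7.2 m.
Total vertical stress at mid-clay: σ_v = 20.1×3.8 + 16.5×3.4 = 132.48 kPa.
Pore pressure: u = 9.81×(7.2 − 1.3) = 57.879 kPa.
Initial effective stress: σ'_0 = σ_v − u = 132.48 − 57.879 = 74.601 kPa.
Stress increase at mid-clay by the 2:1 spreading method:
Δσ = qBL/((B+z)(L+z)) = 236×1.2×2.5/((1.2+7.2)(2.5+7.2)) = 8.6892 kPa
Final effective stress: σ'_f = σ'_0 + Δσ = 74.601 + 8.6892 = 83.29 kPa.
Normally consolidated clay, so the full stress increment lies on the virgin compression line:
S_c = C_c·H/(1+e₀)·log₁₀(σ'_f/σ'_0) = 0.33×6.8/(1+1.04)×log₁₀(83.29/74.601)
    = 1.1 × 0.047848 = 0.05263 m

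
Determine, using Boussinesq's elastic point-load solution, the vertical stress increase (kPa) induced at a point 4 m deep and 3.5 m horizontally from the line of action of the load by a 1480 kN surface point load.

Δσ_z ≈ 10.7 kPa

Boussinesq vertical stress below a point load on an elastic half-space:
Δσ_z = 3P/(2πz²) · [1 + (r/z)²]^(−5/2)
r/z = 3.5/4 = 0.875; [1+(r/z)²]^(−5/2) = 0.24141.
Δσ_z = 3×1480/(2π×4²) × 0.24141 = 44.165 × 0.24141 = 10.66 kPa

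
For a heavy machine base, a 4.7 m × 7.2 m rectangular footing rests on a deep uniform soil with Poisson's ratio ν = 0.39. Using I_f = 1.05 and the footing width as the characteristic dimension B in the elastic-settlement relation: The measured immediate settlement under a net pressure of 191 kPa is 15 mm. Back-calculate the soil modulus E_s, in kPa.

S_e = q·B·(1−ν²)/E_s · I_f  ⇒  E_s = q·B·(1−ν²)·I_f / S_e.
E_s = 191 × 4.7 × 0.8479 × 1.05 / 0.015 = 53280 kPa

E_s ≈ 53300 kPa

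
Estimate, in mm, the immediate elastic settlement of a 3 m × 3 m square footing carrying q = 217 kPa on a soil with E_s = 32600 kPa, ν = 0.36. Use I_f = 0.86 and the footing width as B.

Immediate (elastic) settlement: S_e = q·B·(1−ν²)/E_s · I_f.
S_e = 217 × 3 × (1 − 0.36²) / 32600 × 0.86
    = 217 × 3 × 0.8704 / 32600 × 0.86
    = 0.01495 m = 14.95 mm

S_e ≈ 14.9 mm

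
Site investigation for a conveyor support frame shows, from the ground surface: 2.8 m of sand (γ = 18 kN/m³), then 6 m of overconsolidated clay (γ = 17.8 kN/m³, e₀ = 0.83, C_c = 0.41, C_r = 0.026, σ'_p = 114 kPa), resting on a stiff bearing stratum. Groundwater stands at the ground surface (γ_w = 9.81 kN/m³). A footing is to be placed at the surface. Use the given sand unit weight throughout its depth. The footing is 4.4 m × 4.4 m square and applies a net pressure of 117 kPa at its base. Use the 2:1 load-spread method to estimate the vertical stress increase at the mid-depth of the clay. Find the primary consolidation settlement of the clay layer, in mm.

S_c ≈ 14.1 mm

Mid-depth of clay below the ground surface: z = 2.8 + 6/2 = 5.8 m.
Total vertical stress at mid-clay: σ_v = 18×2.8 + 17.8×3 = 103.8 kPa.
Pore pressure: u = 9.81×(5.8 − 0) = 56.898 kPa.
Initial effective stress: σ'_0 = σ_v − u = 103.8 − 56.898 = 46.902 kPa.
Stress increase at mid-clay by the 2:1 spreading method:
Δσ = qBL/((B+z)(L+z)) = 117×4.4×4.4/((4.4+5.8)(4.4+5.8)) = 21.772 kPa
Final effective stress: σ'_f = 46.902 + 21.772 = 68.674 kPa.
σ'_f = 68.674 ≤ σ'_p = 114 kPa, so the clay remains overconsolidated and only the recompression index applies:
S_c = C_r·H/(1+e₀)·log₁₀(σ'_f/σ'_0) = 0.026×6/1.83×log₁₀(68.674/46.902)
    = 0.085246 × 0.1656 = 0.01412 m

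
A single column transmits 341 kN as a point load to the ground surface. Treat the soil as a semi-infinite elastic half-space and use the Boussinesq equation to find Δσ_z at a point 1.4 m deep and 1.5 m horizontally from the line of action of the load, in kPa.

Boussinesq vertical stress below a point load on an elastic half-space:
Δσ_z = 3P/(2πz²) · [1 + (r/z)²]^(−5/2)
r/z = 1.5/1.4 = 1.0714; [1+(r/z)²]^(−5/2) = 0.14789.
Δσ_z = 3×341/(2π×1.4²) × 0.14789 = 83.069 × 0.14789 = 12.29 kPa

Δσ_z ≈ 12.3 kPa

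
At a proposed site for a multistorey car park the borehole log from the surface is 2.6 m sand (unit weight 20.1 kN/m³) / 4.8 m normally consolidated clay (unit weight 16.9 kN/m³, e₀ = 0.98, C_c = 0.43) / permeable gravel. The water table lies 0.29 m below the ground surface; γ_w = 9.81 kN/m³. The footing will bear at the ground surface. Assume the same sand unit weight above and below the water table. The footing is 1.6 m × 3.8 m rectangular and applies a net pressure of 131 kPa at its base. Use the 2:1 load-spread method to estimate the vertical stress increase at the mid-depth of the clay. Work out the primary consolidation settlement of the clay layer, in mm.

Mid-depth of clay below the ground surface: z = 2.6 + 4.8/2 = 5 m.
Total vertical stress at mid-clay: σ_v = 20.1×2.6 + 16.9×2.4 = 92.82 kPa.
Pore pressure: u = 9.81×(5 − 0.29) = 46.205 kPa.
Initial effective stress: σ'_0 = σ_v − u = 92.82 − 46.205 = 46.615 kPa.
Stress increase at mid-clay by the 2:1 spreading method:
Δσ = qBL/((B+z)(L+z)) = 131×1.6×3.8/((1.6+5)(3.8+5)) = 13.713 kPa
Final effective stress: σ'_f = σ'_0 + Δσ = 46.615 + 13.713 = 60.328 kPa.
Normally consolidated clay, so the full stress increment lies on the virgin compression line:
S_c = C_c·H/(1+e₀)·log₁₀(σ'_f/σ'_0) = 0.43×4.8/(1+0.98)×log₁₀(60.328/46.615)
    = 1.0424 × 0.11199 = 0.1167 m

S_c ≈ 117 mm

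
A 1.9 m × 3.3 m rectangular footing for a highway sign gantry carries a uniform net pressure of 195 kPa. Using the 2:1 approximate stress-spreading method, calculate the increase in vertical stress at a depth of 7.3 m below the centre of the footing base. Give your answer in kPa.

Δσ_z ≈ 12.5 kPa

By the 2:1 method the load spreads at 1 horizontal : 2 vertical, so at depth z the loaded area has grown by z in each plan dimension:
Δσ = qBL/((B+z)(L+z)) = 195×1.9×3.3/((1.9+7.3)(3.3+7.3)) = 12.537 kPa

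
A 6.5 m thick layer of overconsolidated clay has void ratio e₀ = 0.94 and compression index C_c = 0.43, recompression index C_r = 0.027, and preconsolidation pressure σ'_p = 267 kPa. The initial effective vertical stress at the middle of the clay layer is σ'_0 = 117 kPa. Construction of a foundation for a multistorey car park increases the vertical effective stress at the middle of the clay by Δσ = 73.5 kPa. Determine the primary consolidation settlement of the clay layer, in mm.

S_c ≈ 19.2 mm

Final effective stress: σ'_f = 117 + 73.5 = 190.5 kPa.
σ'_f = 190.5 ≤ σ'_p = 267 kPa, so the clay remains overconsolidated and only the recompression index applies:
S_c = C_r·H/(1+e₀)·log₁₀(σ'_f/σ'_0) = 0.027×6.5/1.94×log₁₀(190.5/117)
    = 0.090463 × 0.21171 = 0.01915 m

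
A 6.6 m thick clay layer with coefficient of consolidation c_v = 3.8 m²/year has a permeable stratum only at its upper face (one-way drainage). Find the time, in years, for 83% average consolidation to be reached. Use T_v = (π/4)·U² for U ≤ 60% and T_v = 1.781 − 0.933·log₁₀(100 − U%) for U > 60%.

Drainage path length: H_d = H = 6.6 m (single drainage).
U > 60%: T_v = 1.781 − 0.933·log₁₀(100 − 83) = 0.63299.
t = T_v·H_d²/c_v = 0.63299×6.6²/3.8 = 7.256 years.

t ≈ 7.26 years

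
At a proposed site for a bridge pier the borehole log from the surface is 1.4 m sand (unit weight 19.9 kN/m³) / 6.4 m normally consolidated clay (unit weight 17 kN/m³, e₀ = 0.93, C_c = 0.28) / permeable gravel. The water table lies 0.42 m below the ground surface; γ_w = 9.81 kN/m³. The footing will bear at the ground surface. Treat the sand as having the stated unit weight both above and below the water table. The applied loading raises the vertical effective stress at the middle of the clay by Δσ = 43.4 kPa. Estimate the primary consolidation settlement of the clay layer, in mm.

Mid-depth of clay below the ground surface: z = 1.4 + 6.4/2 = 4.6 m.
Total vertical stress at mid-clay: σ_v = 19.9×1.4 + 17×3.2 = 82.26 kPa.
Pore pressure: u = 9.81×(4.6 − 0.42) = 41.006 kPa.
Initial effective stress: σ'_0 = σ_v − u = 82.26 − 41.006 = 41.254 kPa.
Final effective stress: σ'_f = σ'_0 + Δσ = 41.254 + 43.4 = 84.654 kPa.
Normally consolidated clay, so the full stress increment lies on the virgin compression line:
S_c = C_c·H/(1+e₀)·log₁₀(σ'_f/σ'_0) = 0.28×6.4/(1+0.93)×log₁₀(84.654/41.254)
    = 0.9285 × 0.31218 = 0.2899 m

S_c ≈ 290 mm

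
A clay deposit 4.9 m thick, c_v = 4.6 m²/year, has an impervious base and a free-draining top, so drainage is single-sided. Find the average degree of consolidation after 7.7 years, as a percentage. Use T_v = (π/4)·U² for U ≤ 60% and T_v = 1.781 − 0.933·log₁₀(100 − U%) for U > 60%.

Drainage path length: H_d = H = 4.9 m (single drainage).
T_v = c_v·t/H_d² = 4.6×7.7/4.9² = 1.4752.
T_v = 1.4752 corresponds to the U > 60% branch:
U = 1 − 10^((1.781 − T_v)/0.933)/100 = 0.9787

U ≈ 97.9 %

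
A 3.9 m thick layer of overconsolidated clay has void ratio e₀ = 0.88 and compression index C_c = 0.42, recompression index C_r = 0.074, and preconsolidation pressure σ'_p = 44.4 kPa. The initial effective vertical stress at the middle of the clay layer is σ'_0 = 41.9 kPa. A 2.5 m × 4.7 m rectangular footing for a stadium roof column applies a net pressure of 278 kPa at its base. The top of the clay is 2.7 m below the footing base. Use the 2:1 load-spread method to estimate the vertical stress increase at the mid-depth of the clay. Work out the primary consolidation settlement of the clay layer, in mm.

S_c ≈ 274 mm

Mid-depth of clay below the footing base: z = 2.7 + 3.9/2 = 4.65 m.
Stress increase at mid-clay by the 2:1 spreading method:
Δσ = qBL/((B+z)(L+z)) = 278×2.5×4.7/((2.5+4.65)(4.7+4.65)) = 48.861 kPa
Final effective stress: σ'_f = 41.9 + 48.861 = 90.761 kPa.
σ'_f = 90.761 > σ'_p = 44.4 kPa, so the stress path crosses the preconsolidation pressure — recompression up to σ'_p, then virgin compression beyond:
S_c = H/(1+e₀)·[C_r·log₁₀(σ'_p/σ'_0) + C_c·log₁₀(σ'_f/σ'_p)]
    = 3.9/1.88 × [0.074×log₁₀(44.4/41.9) + 0.42×log₁₀(90.761/44.4)]
    = 2.0745 × [0.0018625 + 0.13042] = 0.2744 m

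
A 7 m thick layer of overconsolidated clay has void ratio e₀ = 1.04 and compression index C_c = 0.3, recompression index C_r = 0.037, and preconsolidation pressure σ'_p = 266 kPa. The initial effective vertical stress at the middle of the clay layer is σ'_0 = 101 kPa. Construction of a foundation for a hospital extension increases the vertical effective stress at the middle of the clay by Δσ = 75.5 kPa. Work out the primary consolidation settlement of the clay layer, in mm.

S_c ≈ 30.8 mm

Final effective stress: σ'_f = 101 + 75.5 = 176.5 kPa.
σ'_f = 176.5 ≤ σ'_p = 266 kPa, so the clay remains overconsolidated and only the recompression index applies:
S_c = C_r·H/(1+e₀)·log₁₀(σ'_f/σ'_0) = 0.037×7/2.04×log₁₀(176.5/101)
    = 0.12696 × 0.24242 = 0.03078 m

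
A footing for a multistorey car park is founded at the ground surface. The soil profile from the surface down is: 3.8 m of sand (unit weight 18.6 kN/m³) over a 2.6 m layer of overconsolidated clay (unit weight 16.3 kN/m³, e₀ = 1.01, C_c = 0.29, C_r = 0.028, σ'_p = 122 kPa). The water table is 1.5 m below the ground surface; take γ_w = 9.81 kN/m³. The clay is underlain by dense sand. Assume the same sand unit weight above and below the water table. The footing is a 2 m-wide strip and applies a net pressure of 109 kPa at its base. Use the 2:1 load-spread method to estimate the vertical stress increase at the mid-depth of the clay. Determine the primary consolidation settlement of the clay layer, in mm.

Mid-depth of clay below the ground surface: z = 3.8 + 2.6/2 = 5.1 m.
Total vertical stress at mid-clay: σ_v = 18.6×3.8 + 16.3×1.3 = 91.87 kPa.
Pore pressure: u = 9.81×(5.1 − 1.5) = 35.316 kPa.
Initial effective stress: σ'_0 = σ_v − u = 91.87 − 35.316 = 56.554 kPa.
Stress increase at mid-clay by the 2:1 spreading method:
Δσ = qB/(B+z) = 109×2/(2+5.1) = 30.704 kPa
Final effective stress: σ'_f = 56.554 + 30.704 = 87.258 kPa.
σ'_f = 87.258 ≤ σ'_p = 122 kPa, so the clay remains overconsolidated and only the recompression index applies:
S_c = C_r·H/(1+e₀)·log₁₀(σ'_f/σ'_0) = 0.028×2.6/2.01×log₁₀(87.258/56.554)
    = 0.036218 × 0.18834 = 0.006821 m

S_c ≈ 6.82 mm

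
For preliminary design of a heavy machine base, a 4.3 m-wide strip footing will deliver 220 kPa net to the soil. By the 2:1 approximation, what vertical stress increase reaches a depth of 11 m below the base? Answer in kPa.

By the 2:1 method the load spreads at 1 horizontal : 2 vertical, so at depth z the loaded area has grown by z in each plan dimension:
Δσ = qB/(B+z) = 220×4.3/(4.3+11) = 61.83 kPa

Δσ_z ≈ 61.8 kPa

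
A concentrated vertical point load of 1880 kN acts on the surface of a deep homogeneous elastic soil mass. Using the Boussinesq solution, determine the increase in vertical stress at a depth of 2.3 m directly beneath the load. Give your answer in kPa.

Boussinesq vertical stress below a point load on an elastic half-space:
Δσ_z = 3P/(2πz²) · [1 + (r/z)²]^(−5/2)
r/z = 0/2.3 = 0; [1+(r/z)²]^(−5/2) = 1.
Δσ_z = 3×1880/(2π×2.3²) × 1 = 169.69 × 1 = 169.7 kPa

Δσ_z ≈ 170 kPa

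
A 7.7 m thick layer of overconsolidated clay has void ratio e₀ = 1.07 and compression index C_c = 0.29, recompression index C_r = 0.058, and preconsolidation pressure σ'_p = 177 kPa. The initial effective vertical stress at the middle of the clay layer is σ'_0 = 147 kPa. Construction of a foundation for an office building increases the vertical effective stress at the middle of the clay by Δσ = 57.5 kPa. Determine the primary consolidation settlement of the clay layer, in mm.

Final effective stress: σ'_f = 147 + 57.5 = 204.5 kPa.
σ'_f = 204.5 > σ'_p = 177 kPa, so the stress path crosses the preconsolidation pressure — recompression up to σ'_p, then virgin compression beyond:
S_c = H/(1+e₀)·[C_r·log₁₀(σ'_p/σ'_0) + C_c·log₁₀(σ'_f/σ'_p)]
    = 7.7/2.07 × [0.058×log₁₀(177/147) + 0.29×log₁₀(204.5/177)]
    = 3.7198 × [0.004678 + 0.018189] = 0.08506 m

S_c ≈ 85.1 mm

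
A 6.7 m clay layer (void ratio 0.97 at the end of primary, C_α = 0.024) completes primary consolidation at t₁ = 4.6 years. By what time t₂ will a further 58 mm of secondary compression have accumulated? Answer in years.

t₂ ≈ 23.6 years

S_s = C_α·H/(1+e_p)·log₁₀(t₂/t₁) ⇒ log₁₀(t₂/t₁) = S_s·(1+e_p)/(C_α·H).
log₁₀(t₂/t₁) = 0.058 × (1+0.97) / (0.024×6.7) = 0.7106
t₂ = t₁ × 10^0.7106 = 4.6 × 5.135 = 23.62 years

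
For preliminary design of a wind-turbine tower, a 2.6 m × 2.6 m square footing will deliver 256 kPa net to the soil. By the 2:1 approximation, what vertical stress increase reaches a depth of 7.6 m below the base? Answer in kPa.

Δσ_z ≈ 16.6 kPa

By the 2:1 method the load spreads at 1 horizontal : 2 vertical, so at depth z the loaded area has grown by z in each plan dimension:
Δσ = qBL/((B+z)(L+z)) = 256×2.6×2.6/((2.6+7.6)(2.6+7.6)) = 16.634 kPa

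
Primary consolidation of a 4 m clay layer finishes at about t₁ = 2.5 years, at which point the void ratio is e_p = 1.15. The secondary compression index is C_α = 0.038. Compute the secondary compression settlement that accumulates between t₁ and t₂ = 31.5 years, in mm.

S_s ≈ 77.8 mm

Secondary compression: S_s = C_α·H/(1+e_p)·log₁₀(t₂/t₁)
S_s = 0.038×4/(1+1.15)×log₁₀(31.5/2.5)
    = 0.0707 × 1.1 = 0.07779 m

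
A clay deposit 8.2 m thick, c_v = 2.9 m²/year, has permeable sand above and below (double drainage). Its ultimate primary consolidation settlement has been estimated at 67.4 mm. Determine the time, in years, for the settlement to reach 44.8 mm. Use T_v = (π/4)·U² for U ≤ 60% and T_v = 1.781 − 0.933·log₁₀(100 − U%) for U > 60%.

t ≈ 2.07 years

Drainage path length: H_d = H/2 = 4.1 m (double drainage).
U = S(t)/S_ult = 44.8/67.4 = 0.6647.
U > 60%: T_v = 1.781 − 0.933·log₁₀(100 − 66.469) = 0.35776.
t = T_v·H_d²/c_v = 0.35776×4.1²/2.9 = 2.074 years.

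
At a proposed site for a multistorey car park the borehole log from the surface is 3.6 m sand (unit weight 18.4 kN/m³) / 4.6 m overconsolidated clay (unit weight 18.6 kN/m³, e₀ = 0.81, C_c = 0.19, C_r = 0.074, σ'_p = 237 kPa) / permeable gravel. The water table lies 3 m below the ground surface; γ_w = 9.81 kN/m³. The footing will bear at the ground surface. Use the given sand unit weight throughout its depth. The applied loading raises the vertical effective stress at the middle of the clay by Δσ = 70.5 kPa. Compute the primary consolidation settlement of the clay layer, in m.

S_c ≈ 0.0513 m

Mid-depth of clay below the ground surface: z = 3.6 + 4.6/2 = 5.9 m.
Total vertical stress at mid-clay: σ_v = 18.4×3.6 + 18.6×2.3 = 109.02 kPa.
Pore pressure: u = 9.81×(5.9 − 3) = 28.449 kPa.
Initial effective stress: σ'_0 = σ_v − u = 109.02 − 28.449 = 80.571 kPa.
Final effective stress: σ'_f = 80.571 + 70.5 = 151.07 kPa.
σ'_f = 151.07 ≤ σ'_p = 237 kPa, so the clay remains overconsolidated and only the recompression index applies:
S_c = C_r·H/(1+e₀)·log₁₀(σ'_f/σ'_0) = 0.074×4.6/1.81×log₁₀(151.07/80.571)
    = 0.18806 × 0.273 = 0.05134 m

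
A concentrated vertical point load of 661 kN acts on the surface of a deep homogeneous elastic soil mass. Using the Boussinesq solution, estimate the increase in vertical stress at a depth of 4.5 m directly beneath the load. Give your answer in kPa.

Boussinesq vertical stress below a point load on an elastic half-space:
Δσ_z = 3P/(2πz²) · [1 + (r/z)²]^(−5/2)
r/z = 0/4.5 = 0; [1+(r/z)²]^(−5/2) = 1.
Δσ_z = 3×661/(2π×4.5²) × 1 = 15.585 × 1 = 15.59 kPa

Δσ_z ≈ 15.6 kPa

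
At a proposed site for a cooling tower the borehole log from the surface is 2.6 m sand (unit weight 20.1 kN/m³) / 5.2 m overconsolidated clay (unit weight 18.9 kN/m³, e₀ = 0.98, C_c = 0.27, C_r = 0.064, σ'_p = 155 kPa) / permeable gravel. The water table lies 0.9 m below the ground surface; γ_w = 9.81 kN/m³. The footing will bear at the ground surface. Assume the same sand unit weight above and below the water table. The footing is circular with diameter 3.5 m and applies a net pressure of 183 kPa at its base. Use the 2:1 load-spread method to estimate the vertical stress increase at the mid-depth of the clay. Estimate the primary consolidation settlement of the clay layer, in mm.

Mid-depth of clay below the ground surface: z = 2.6 + 5.2/2 = 5.2 m.
Total vertical stress at mid-clay: σ_v = 20.1×2.6 + 18.9×2.6 = 101.4 kPa.
Pore pressure: u = 9.81×(5.2 − 0.9) = 42.183 kPa.
Initial effective stress: σ'_0 = σ_v − u = 101.4 − 42.183 = 59.217 kPa.
Stress increase at mid-clay by the 2:1 spreading method:
Δσ ≈ qD²/(D+z)² = 183×3.5²/(3.5+5.2)² = 29.618 kPa
Final effective stress: σ'_f = 59.217 + 29.618 = 88.835 kPa.
σ'_f = 88.835 ≤ σ'_p = 155 kPa, so the clay remains overconsolidated and only the recompression index applies:
S_c = C_r·H/(1+e₀)·log₁₀(σ'_f/σ'_0) = 0.064×5.2/1.98×log₁₀(88.835/59.217)
    = 0.16808 × 0.17614 = 0.02961 m

S_c ≈ 29.6 mm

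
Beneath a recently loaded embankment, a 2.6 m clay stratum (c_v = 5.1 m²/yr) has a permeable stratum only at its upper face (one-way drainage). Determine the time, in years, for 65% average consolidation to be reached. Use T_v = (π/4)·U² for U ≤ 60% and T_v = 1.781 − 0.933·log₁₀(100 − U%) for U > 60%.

Drainage path length: H_d = H = 2.6 m (single drainage).
U > 60%: T_v = 1.781 − 0.933·log₁₀(100 − 65) = 0.34038.
t = T_v·H_d²/c_v = 0.34038×2.6²/5.1 = 0.4512 years.

t ≈ 0.451 years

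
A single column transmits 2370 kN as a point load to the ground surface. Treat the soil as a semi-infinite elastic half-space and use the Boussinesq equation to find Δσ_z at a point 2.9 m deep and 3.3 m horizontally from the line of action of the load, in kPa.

Boussinesq vertical stress below a point load on an elastic half-space:
Δσ_z = 3P/(2πz²) · [1 + (r/z)²]^(−5/2)
r/z = 3.3/2.9 = 1.1379; [1+(r/z)²]^(−5/2) = 0.12534.
Δσ_z = 3×2370/(2π×2.9²) × 0.12534 = 134.55 × 0.12534 = 16.86 kPa

Δσ_z ≈ 16.9 kPa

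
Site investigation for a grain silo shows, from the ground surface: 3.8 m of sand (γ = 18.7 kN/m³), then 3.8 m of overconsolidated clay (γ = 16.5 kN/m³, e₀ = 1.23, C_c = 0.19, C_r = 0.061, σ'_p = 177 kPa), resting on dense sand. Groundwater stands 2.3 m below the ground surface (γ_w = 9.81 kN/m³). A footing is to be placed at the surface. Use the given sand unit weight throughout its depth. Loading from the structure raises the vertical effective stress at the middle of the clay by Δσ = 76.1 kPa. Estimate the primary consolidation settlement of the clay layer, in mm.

Mid-depth of clay below the ground surface: z = 3.8 + 3.8/2 = 5.7 m.
Total vertical stress at mid-clay: σ_v = 18.7×3.8 + 16.5×1.9 = 102.41 kPa.
Pore pressure: u = 9.81×(5.7 − 2.3) = 33.354 kPa.
Initial effective stress: σ'_0 = σ_v − u = 102.41 − 33.354 = 69.056 kPa.
Final effective stress: σ'_f = 69.056 + 76.1 = 145.16 kPa.
σ'_f = 145.16 ≤ σ'_p = 177 kPa, so the clay remains overconsolidated and only the recompression index applies:
S_c = C_r·H/(1+e₀)·log₁₀(σ'_f/σ'_0) = 0.061×3.8/2.23×log₁₀(145.16/69.056)
    = 0.10394 × 0.32265 = 0.03354 m

S_c ≈ 33.5 mm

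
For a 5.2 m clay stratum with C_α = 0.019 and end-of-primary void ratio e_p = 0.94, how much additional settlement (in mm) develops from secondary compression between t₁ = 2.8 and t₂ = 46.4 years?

Secondary compression: S_s = C_α·H/(1+e_p)·log₁₀(t₂/t₁)
S_s = 0.019×5.2/(1+0.94)×log₁₀(46.4/2.8)
    = 0.05093 × 1.219 = 0.0621 m

S_s ≈ 62.1 mm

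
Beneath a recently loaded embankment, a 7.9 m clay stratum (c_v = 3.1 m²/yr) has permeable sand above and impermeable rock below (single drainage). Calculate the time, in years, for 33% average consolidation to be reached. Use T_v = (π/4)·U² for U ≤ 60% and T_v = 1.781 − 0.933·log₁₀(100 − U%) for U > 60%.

t ≈ 1.72 years

Drainage path length: H_d = H = 7.9 m (single drainage).
U ≤ 60%: T_v = (π/4)·U² = (π/4)×0.33² = 0.08553.
t = T_v·H_d²/c_v = 0.08553×7.9²/3.1 = 1.722 years.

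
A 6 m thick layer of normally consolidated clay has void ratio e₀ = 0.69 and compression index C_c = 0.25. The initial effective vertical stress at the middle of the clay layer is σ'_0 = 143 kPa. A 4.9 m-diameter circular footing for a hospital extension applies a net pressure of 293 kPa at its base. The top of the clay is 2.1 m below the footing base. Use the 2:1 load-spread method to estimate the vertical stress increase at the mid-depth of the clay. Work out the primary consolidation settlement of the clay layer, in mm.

S_c ≈ 154 mm

Mid-depth of clay below the footing base: z = 2.1 + 6/2 = 5.1 m.
Stress increase at mid-clay by the 2:1 spreading method:
Δσ ≈ qD²/(D+z)² = 293×4.9²/(4.9+5.1)² = 70.349 kPa
Final effective stress: σ'_f = σ'_0 + Δσ = 143 + 70.349 = 213.35 kPa.
Normally consolidated clay, so the full stress increment lies on the virgin compression line:
S_c = C_c·H/(1+e₀)·log₁₀(σ'_f/σ'_0) = 0.25×6/(1+0.69)×log₁₀(213.35/143)
    = 0.88757 × 0.17376 = 0.1542 m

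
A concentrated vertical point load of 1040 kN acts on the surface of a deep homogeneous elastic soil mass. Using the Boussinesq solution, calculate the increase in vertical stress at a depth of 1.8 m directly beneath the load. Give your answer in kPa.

Δσ_z ≈ 153 kPa

Boussinesq vertical stress below a point load on an elastic half-space:
Δσ_z = 3P/(2πz²) · [1 + (r/z)²]^(−5/2)
r/z = 0/1.8 = 0; [1+(r/z)²]^(−5/2) = 1.
Δσ_z = 3×1040/(2π×1.8²) × 1 = 153.26 × 1 = 153.3 kPa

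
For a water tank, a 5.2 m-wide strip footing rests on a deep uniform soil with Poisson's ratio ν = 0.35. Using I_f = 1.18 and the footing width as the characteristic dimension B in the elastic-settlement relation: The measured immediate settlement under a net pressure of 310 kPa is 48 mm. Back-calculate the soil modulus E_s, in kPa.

S_e = q·B·(1−ν²)/E_s · I_f  ⇒  E_s = q·B·(1−ν²)·I_f / S_e.
E_s = 310 × 5.2 × 0.8775 × 1.18 / 0.048 = 34770 kPa

E_s ≈ 34800 kPa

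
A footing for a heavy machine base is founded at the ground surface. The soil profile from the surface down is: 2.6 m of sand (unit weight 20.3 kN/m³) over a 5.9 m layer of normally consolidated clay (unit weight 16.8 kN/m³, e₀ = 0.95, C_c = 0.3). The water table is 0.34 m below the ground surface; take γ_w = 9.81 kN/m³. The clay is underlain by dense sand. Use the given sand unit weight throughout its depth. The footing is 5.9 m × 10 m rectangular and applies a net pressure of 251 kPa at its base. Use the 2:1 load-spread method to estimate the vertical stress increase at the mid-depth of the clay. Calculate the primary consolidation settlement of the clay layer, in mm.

Mid-depth of clay below the ground surface: z = 2.6 + 5.9/2 = 5.55 m.
Total vertical stress at mid-clay: σ_v = 20.3×2.6 + 16.8×2.95 = 102.34 kPa.
Pore pressure: u = 9.81×(5.55 − 0.34) = 51.11 kPa.
Initial effective stress: σ'_0 = σ_v − u = 102.34 − 51.11 = 51.23 kPa.
Stress increase at mid-clay by the 2:1 spreading method:
Δσ = qBL/((B+z)(L+z)) = 251×5.9×10/((5.9+5.55)(10+5.55)) = 83.174 kPa
Final effective stress: σ'_f = σ'_0 + Δσ = 51.23 + 83.174 = 134.4 kPa.
Normally consolidated clay, so the full stress increment lies on the virgin compression line:
S_c = C_c·H/(1+e₀)·log₁₀(σ'_f/σ'_0) = 0.3×5.9/(1+0.95)×log₁₀(134.4/51.23)
    = 0.90769 × 0.41887 = 0.3802 m

S_c ≈ 380 mm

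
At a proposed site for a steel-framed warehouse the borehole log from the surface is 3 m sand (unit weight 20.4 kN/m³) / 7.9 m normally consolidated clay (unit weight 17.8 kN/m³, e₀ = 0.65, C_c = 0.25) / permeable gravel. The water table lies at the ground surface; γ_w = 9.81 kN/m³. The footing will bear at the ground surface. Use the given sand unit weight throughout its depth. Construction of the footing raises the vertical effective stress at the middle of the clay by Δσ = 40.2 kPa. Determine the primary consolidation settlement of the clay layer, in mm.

Mid-depth of clay below the ground surface: z = 3 + 7.9/2 = 6.95 m.
Total vertical stress at mid-clay: σ_v = 20.4×3 + 17.8×3.95 = 131.51 kPa.
Pore pressure: u = 9.81×(6.95 − 0) = 68.18 kPa.
Initial effective stress: σ'_0 = σ_v − u = 131.51 − 68.18 = 63.33 kPa.
Final effective stress: σ'_f = σ'_0 + Δσ = 63.33 + 40.2 = 103.53 kPa.
Normally consolidated clay, so the full stress increment lies on the virgin compression line:
S_c = C_c·H/(1+e₀)·log₁₀(σ'_f/σ'_0) = 0.25×7.9/(1+0.65)×log₁₀(103.53/63.33)
    = 1.197 × 0.21346 = 0.2555 m

S_c ≈ 256 mm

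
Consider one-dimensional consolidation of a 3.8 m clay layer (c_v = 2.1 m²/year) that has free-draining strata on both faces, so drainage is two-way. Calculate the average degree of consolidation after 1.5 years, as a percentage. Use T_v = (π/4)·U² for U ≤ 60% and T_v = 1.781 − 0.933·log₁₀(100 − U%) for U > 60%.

Drainage path length: H_d = H/2 = 1.9 m (double drainage).
T_v = c_v·t/H_d² = 2.1×1.5/1.9² = 0.87258.
T_v = 0.87258 corresponds to the U > 60% branch:
U = 1 − 10^((1.781 − T_v)/0.933)/100 = 0.9059

U ≈ 90.6 %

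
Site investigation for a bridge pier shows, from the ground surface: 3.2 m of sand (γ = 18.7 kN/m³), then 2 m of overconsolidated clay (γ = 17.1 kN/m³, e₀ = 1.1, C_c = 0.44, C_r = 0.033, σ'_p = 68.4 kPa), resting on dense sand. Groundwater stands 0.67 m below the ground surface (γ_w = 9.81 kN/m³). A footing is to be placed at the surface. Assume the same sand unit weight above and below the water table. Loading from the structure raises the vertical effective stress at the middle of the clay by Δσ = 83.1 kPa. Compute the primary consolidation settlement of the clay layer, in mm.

Mid-depth of clay below the ground surface: z = 3.2 + 2/2 = 4.2 m.
Total vertical stress at mid-clay: σ_v = 18.7×3.2 + 17.1×1 = 76.94 kPa.
Pore pressure: u = 9.81×(4.2 − 0.67) = 34.629 kPa.
Initial effective stress: σ'_0 = σ_v − u = 76.94 − 34.629 = 42.311 kPa.
Final effective stress: σ'_f = 42.311 + 83.1 = 125.41 kPa.
σ'_f = 125.41 > σ'_p = 68.4 kPa, so the stress path crosses the preconsolidation pressure — recompression up to σ'_p, then virgin compression beyond:
S_c = H/(1+e₀)·[C_r·log₁₀(σ'_p/σ'_0) + C_c·log₁₀(σ'_f/σ'_p)]
    = 2/2.1 × [0.033×log₁₀(68.4/42.311) + 0.44×log₁₀(125.41/68.4)]
    = 0.95238 × [0.0068839 + 0.11584] = 0.1169 m

S_c ≈ 117 mm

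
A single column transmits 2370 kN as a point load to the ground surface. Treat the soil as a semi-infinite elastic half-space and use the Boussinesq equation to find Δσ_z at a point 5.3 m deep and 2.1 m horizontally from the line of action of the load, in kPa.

Δσ_z ≈ 28 kPa

Boussinesq vertical stress below a point load on an elastic half-space:
Δσ_z = 3P/(2πz²) · [1 + (r/z)²]^(−5/2)
r/z = 2.1/5.3 = 0.39623; [1+(r/z)²]^(−5/2) = 0.6945.
Δσ_z = 3×2370/(2π×5.3²) × 0.6945 = 40.285 × 0.6945 = 27.98 kPa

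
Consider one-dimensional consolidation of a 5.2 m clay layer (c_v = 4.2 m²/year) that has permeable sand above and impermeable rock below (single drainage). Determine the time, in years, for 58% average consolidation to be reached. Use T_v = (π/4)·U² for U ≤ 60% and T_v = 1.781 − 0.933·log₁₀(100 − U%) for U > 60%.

t ≈ 1.7 years

Drainage path length: H_d = H = 5.2 m (single drainage).
U ≤ 60%: T_v = (π/4)·U² = (π/4)×0.58² = 0.26421.
t = T_v·H_d²/c_v = 0.26421×5.2²/4.2 = 1.701 years.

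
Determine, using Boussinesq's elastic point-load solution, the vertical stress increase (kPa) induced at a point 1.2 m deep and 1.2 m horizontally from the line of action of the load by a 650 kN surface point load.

Δσ_z ≈ 38.1 kPa

Boussinesq vertical stress below a point load on an elastic half-space:
Δσ_z = 3P/(2πz²) · [1 + (r/z)²]^(−5/2)
r/z = 1.2/1.2 = 1; [1+(r/z)²]^(−5/2) = 0.17678.
Δσ_z = 3×650/(2π×1.2²) × 0.17678 = 215.52 × 0.17678 = 38.1 kPa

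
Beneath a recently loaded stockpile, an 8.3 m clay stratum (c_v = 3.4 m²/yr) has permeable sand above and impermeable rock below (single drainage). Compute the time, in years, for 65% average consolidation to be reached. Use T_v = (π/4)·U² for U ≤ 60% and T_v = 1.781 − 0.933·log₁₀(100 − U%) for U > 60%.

t ≈ 6.9 years

Drainage path length: H_d = H = 8.3 m (single drainage).
U > 60%: T_v = 1.781 − 0.933·log₁₀(100 − 65) = 0.34038.
t = T_v·H_d²/c_v = 0.34038×8.3²/3.4 = 6.897 years.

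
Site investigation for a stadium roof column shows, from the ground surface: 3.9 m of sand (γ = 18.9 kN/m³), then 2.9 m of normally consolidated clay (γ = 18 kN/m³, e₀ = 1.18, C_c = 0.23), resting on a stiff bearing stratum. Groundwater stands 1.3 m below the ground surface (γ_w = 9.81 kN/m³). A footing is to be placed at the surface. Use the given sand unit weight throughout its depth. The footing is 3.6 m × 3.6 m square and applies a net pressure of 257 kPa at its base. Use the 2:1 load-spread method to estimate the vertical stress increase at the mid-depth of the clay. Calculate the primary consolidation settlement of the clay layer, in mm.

S_c ≈ 69.9 mm

Mid-depth of clay below the ground surface: z = 3.9 + 2.9/2 = 5.35 m.
Total vertical stress at mid-clay: σ_v = 18.9×3.9 + 18×1.45 = 99.81 kPa.
Pore pressure: u = 9.81×(5.35 − 1.3) = 39.73 kPa.
Initial effective stress: σ'_0 = σ_v − u = 99.81 − 39.73 = 60.08 kPa.
Stress increase at mid-clay by the 2:1 spreading method:
Δσ = qBL/((B+z)(L+z)) = 257×3.6×3.6/((3.6+5.35)(3.6+5.35)) = 41.581 kPa
Final effective stress: σ'_f = σ'_0 + Δσ = 60.08 + 41.581 = 101.66 kPa.
Normally consolidated clay, so the full stress increment lies on the virgin compression line:
S_c = C_c·H/(1+e₀)·log₁₀(σ'_f/σ'_0) = 0.23×2.9/(1+1.18)×log₁₀(101.66/60.08)
    = 0.30596 × 0.22842 = 0.06989 m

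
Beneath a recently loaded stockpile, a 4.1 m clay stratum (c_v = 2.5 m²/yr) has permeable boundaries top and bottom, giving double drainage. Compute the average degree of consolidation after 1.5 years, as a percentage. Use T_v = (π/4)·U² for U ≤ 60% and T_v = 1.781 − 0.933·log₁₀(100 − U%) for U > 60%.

Drainage path length: H_d = H/2 = 2.05 m (double drainage).
T_v = c_v·t/H_d² = 2.5×1.5/2.05² = 0.89233.
T_v = 0.89233 corresponds to the U > 60% branch:
U = 1 − 10^((1.781 − T_v)/0.933)/100 = 0.9104

U ≈ 91 %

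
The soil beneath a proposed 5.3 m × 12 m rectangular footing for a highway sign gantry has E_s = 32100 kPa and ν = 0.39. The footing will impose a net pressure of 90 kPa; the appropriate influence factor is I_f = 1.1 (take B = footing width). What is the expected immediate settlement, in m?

Immediate (elastic) settlement: S_e = q·B·(1−ν²)/E_s · I_f.
S_e = 90 × 5.3 × (1 − 0.39²) / 32100 × 1.1
    = 90 × 5.3 × 0.8479 / 32100 × 1.1
    = 0.01386 m

S_e ≈ 0.0139 m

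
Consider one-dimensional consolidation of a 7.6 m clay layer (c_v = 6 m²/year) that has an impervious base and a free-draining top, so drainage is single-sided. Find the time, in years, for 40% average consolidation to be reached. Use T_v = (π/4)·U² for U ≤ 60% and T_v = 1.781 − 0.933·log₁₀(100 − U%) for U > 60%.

t ≈ 1.21 years

Drainage path length: H_d = H = 7.6 m (single drainage).
U ≤ 60%: T_v = (π/4)·U² = (π/4)×0.4² = 0.12566.
t = T_v·H_d²/c_v = 0.12566×7.6²/6 = 1.21 years.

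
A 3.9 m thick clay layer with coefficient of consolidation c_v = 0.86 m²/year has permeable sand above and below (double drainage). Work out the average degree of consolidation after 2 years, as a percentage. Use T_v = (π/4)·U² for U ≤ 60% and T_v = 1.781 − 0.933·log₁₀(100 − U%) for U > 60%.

U ≈ 73.4 %

Drainage path length: H_d = H/2 = 1.95 m (double drainage).
T_v = c_v·t/H_d² = 0.86×2/1.95² = 0.45233.
T_v = 0.45233 corresponds to the U > 60% branch:
U = 1 − 10^((1.781 − T_v)/0.933)/100 = 0.7345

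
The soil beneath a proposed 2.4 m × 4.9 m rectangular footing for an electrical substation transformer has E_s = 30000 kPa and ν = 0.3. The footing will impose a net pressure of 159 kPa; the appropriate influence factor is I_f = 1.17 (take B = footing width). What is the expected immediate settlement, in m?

S_e ≈ 0.0135 m

Immediate (elastic) settlement: S_e = q·B·(1−ν²)/E_s · I_f.
S_e = 159 × 2.4 × (1 − 0.3²) / 30000 × 1.17
    = 159 × 2.4 × 0.91 / 30000 × 1.17
    = 0.01354 m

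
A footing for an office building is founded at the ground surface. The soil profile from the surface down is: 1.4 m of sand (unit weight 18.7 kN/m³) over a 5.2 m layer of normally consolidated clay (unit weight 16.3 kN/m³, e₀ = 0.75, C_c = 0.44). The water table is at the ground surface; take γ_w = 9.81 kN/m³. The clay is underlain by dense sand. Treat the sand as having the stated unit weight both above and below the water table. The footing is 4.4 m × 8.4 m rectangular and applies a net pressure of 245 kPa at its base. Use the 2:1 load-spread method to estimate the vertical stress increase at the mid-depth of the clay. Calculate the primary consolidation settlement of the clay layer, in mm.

Mid-depth of clay below the ground surface: z = 1.4 + 5.2/2 = 4 m.
Total vertical stress at mid-clay: σ_v = 18.7×1.4 + 16.3×2.6 = 68.56 kPa.
Pore pressure: u = 9.81×(4 − 0) = 39.24 kPa.
Initial effective stress: σ'_0 = σ_v − u = 68.56 − 39.24 = 29.32 kPa.
Stress increase at mid-clay by the 2:1 spreading method:
Δσ = qBL/((B+z)(L+z)) = 245×4.4×8.4/((4.4+4)(8.4+4)) = 86.935 kPa
Final effective stress: σ'_f = σ'_0 + Δσ = 29.32 + 86.935 = 116.25 kPa.
Normally consolidated clay, so the full stress increment lies on the virgin compression line:
S_c = C_c·H/(1+e₀)·log₁₀(σ'_f/σ'_0) = 0.44×5.2/(1+0.75)×log₁₀(116.25/29.32)
    = 1.3074 × 0.59823 = 0.7821 m

S_c ≈ 782 mm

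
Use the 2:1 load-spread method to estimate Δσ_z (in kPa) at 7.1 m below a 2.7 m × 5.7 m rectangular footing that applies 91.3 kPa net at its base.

Δσ_z ≈ 11.2 kPa

By the 2:1 method the load spreads at 1 horizontal : 2 vertical, so at depth z the loaded area has grown by z in each plan dimension:
Δσ = qBL/((B+z)(L+z)) = 91.3×2.7×5.7/((2.7+7.1)(5.7+7.1)) = 11.201 kPa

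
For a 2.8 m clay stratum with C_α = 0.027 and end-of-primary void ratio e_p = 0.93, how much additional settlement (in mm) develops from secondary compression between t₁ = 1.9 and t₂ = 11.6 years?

S_s ≈ 30.8 mm

Secondary compression: S_s = C_α·H/(1+e_p)·log₁₀(t₂/t₁)
S_s = 0.027×2.8/(1+0.93)×log₁₀(11.6/1.9)
    = 0.03917 × 0.7857 = 0.03078 m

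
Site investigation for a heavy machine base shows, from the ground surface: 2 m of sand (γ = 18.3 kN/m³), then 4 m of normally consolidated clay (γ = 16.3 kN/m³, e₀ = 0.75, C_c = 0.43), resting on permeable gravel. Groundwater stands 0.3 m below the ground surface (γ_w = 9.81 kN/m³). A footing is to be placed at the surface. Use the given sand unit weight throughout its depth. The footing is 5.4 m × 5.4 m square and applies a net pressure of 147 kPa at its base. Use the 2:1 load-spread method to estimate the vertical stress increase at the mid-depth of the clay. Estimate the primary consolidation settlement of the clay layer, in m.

Mid-depth of clay below the ground surface: z = 2 + 4/2 = 4 m.
Total vertical stress at mid-clay: σ_v = 18.3×2 + 16.3×2 = 69.2 kPa.
Pore pressure: u = 9.81×(4 − 0.3) = 36.297 kPa.
Initial effective stress: σ'_0 = σ_v − u = 69.2 − 36.297 = 32.903 kPa.
Stress increase at mid-clay by the 2:1 spreading method:
Δσ = qBL/((B+z)(L+z)) = 147×5.4×5.4/((5.4+4)(5.4+4)) = 48.512 kPa
Final effective stress: σ'_f = σ'_0 + Δσ = 32.903 + 48.512 = 81.415 kPa.
Normally consolidated clay, so the full stress increment lies on the virgin compression line:
S_c = C_c·H/(1+e₀)·log₁₀(σ'_f/σ'_0) = 0.43×4/(1+0.75)×log₁₀(81.415/32.903)
    = 0.98286 × 0.39347 = 0.3867 m

S_c ≈ 0.387 m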